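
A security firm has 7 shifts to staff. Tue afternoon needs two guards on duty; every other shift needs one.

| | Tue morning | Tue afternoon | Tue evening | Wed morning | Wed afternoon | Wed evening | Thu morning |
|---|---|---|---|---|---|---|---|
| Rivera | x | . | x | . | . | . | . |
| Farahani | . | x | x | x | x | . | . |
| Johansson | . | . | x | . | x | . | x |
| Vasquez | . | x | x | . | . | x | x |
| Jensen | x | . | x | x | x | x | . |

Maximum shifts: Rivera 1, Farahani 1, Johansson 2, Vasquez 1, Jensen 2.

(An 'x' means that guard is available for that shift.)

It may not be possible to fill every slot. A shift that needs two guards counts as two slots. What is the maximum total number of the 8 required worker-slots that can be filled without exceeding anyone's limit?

7

Total capacity across all guards is 1+1+2+1+2 = 7, and 8 slots are needed, so at most 7 can be filled.
An assignment achieving 7: Tue morning→Rivera, Tue afternoon→Farahani+Vasquez, Wed morning→Jensen, Wed afternoon→Johansson, Wed evening→Jensen, Thu morning→Johansson.
Loads: Rivera 1/1, Farahani 1/1, Johansson 2/2, Vasquez 1/1, Jensen 2/2.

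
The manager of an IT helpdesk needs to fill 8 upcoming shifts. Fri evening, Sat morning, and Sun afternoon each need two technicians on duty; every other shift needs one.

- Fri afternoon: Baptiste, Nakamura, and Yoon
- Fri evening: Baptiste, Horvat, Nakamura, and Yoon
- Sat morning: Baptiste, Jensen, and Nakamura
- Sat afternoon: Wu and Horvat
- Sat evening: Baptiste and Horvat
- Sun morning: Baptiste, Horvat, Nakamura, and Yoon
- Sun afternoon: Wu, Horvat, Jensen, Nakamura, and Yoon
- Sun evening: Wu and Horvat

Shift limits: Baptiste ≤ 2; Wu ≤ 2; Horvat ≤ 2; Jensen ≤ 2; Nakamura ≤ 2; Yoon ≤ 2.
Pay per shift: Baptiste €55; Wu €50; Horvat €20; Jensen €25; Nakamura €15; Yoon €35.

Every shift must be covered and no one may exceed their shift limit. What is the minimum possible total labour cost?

€345

Picking the cheapest available technician for each shift independently would cost €200, but that ignores the shift limits.
An optimal schedule: Fri afternoon→Nakamura, Fri evening→Yoon+Baptiste, Sat morning→Nakamura+Jensen, Sat afternoon→Horvat, Sat evening→Horvat, Sun morning→Yoon, Sun afternoon→Jensen+Wu, Sun evening→Wu.
Total: 15 + 35 + 55 + 15 + 25 + 20 + 20 + 35 + 25 + 50 + 50 = €345.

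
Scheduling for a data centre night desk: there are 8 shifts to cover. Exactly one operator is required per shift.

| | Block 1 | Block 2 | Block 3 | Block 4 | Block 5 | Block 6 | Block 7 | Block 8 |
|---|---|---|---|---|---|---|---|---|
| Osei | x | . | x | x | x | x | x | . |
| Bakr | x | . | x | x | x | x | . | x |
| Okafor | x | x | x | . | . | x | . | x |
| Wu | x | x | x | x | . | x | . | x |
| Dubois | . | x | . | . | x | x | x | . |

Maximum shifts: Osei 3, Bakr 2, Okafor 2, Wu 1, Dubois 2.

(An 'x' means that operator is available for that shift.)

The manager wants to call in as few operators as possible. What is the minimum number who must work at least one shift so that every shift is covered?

8 slots to fill and no one can take more than 3, so at least ⌈8/3⌉ = 3 operators are needed.
Any 3 operators together have capacity at most 3+2+2 = 7 < 8 slots, so 3 can never suffice.
Osei, Bakr, Okafor, and Wu alone can cover everything: Block 1→Bakr, Block 2→Okafor, Block 3→Okafor, Block 4→Osei, Block 5→Osei, Block 6→Wu, Block 7→Osei, Block 8→Bakr.

4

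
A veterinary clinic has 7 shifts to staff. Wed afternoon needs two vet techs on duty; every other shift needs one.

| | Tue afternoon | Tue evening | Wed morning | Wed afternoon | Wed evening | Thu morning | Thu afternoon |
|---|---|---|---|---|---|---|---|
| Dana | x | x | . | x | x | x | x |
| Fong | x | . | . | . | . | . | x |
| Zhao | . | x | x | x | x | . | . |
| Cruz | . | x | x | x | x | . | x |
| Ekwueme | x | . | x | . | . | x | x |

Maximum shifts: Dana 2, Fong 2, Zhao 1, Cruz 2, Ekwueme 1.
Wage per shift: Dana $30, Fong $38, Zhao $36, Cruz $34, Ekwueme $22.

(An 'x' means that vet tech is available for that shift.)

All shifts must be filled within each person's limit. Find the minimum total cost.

$262

Picking the cheapest available vet tech for each shift independently would cost $212, but that ignores the shift limits.
An optimal schedule: Tue afternoon→Fong, Tue evening→Dana, Wed morning→Ekwueme, Wed afternoon→Zhao+Cruz, Wed evening→Cruz, Thu morning→Dana, Thu afternoon→Fong.
Total: 38 + 30 + 22 + 36 + 34 + 34 + 30 + 38 = $262.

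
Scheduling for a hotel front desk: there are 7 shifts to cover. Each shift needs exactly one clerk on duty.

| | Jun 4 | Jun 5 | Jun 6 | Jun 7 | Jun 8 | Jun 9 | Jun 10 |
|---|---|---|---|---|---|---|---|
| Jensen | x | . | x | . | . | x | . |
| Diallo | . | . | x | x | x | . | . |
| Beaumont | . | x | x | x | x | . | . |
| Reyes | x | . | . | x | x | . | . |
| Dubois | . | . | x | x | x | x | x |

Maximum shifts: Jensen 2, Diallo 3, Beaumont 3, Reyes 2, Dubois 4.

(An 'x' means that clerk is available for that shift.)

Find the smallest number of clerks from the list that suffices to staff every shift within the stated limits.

7 slots to fill and no one can take more than 4, so at least ⌈7/4⌉ = 2 clerks are needed.
Shifts {Jun 4, Jun 5, Jun 10} need 3 slots, but among the clerks available for them (Jensen, Beaumont, Reyes, and Dubois) any 2 together supply at most 2. So 2 clerks are not enough.
Jensen, Beaumont, and Dubois alone can cover everything: Jun 4→Jensen, Jun 5→Beaumont, Jun 6→Dubois, Jun 7→Beaumont, Jun 8→Beaumont, Jun 9→Jensen, Jun 10→Dubois.

3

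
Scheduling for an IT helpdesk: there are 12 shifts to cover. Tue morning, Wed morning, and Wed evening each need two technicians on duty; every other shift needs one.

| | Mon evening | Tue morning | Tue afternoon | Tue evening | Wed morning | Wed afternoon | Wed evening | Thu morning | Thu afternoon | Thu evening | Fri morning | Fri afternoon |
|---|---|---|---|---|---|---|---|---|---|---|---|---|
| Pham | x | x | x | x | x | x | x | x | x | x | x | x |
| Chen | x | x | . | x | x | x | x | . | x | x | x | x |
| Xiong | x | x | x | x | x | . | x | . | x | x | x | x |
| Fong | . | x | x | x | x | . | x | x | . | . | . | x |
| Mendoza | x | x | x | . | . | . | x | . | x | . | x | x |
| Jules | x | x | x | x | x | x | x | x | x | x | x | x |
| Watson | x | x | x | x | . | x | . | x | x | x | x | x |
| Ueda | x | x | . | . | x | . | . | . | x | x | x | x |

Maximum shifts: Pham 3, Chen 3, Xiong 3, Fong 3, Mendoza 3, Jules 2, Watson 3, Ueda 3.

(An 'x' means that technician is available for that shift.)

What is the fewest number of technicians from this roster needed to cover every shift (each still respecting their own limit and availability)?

5

15 slots to fill and no one can take more than 3, so at least ⌈15/3⌉ = 5 technicians are needed.
Pham, Chen, Xiong, Fong, and Mendoza alone can cover everything: Mon evening→Chen, Tue morning→Fong+Mendoza, Tue afternoon→Xiong, Tue evening→Chen, Wed morning→Xiong+Fong, Wed afternoon→Pham, Wed evening→Fong+Mendoza, Thu morning→Pham, Thu afternoon→Chen, Thu evening→Pham, Fri morning→Xiong, Fri afternoon→Mendoza.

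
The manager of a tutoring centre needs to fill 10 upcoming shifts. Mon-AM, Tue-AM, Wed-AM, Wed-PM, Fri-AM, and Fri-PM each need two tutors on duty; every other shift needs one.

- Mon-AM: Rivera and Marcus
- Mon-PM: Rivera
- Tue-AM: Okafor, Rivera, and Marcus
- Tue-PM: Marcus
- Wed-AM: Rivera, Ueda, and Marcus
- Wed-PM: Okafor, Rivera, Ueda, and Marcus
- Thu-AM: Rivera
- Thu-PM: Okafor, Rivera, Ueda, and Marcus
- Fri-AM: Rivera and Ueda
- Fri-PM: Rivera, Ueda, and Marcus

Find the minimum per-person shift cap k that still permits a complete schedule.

5

With 4 tutors and 16 worker-slots to fill, someone must work at least ⌈16/4⌉ = 4 shifts, so k ≥ 4.
k = 4 is infeasible (exhaustive check).
k = 5 works: Mon-AM→Rivera+Marcus, Mon-PM→Rivera, Tue-AM→Okafor+Rivera, Tue-PM→Marcus, Wed-AM→Ueda+Marcus, Wed-PM→Okafor+Ueda, Thu-AM→Rivera, Thu-PM→Okafor, Fri-AM→Rivera+Ueda, Fri-PM→Ueda+Marcus.
Loads: Okafor 3, Rivera 5, Ueda 4, Marcus 4 — all ≤ 5.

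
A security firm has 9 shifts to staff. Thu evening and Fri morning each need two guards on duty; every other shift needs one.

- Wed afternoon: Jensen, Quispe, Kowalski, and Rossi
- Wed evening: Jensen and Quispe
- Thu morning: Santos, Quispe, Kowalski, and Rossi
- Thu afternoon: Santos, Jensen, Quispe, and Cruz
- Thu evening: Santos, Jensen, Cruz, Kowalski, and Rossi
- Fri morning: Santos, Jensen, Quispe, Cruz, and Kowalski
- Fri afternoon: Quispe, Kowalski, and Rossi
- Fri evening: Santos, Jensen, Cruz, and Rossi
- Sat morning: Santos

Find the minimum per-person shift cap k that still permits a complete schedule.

With 6 guards and 11 worker-slots to fill, someone must work at least ⌈11/6⌉ = 2 shifts, so k ≥ 2.
k = 2 works: Wed afternoon→Jensen, Wed evening→Jensen, Thu morning→Santos, Thu afternoon→Quispe, Thu evening→Kowalski+Rossi, Fri morning→Cruz+Kowalski, Fri afternoon→Quispe, Fri evening→Cruz, Sat morning→Santos.
Loads: Santos 2, Jensen 2, Quispe 2, Cruz 2, Kowalski 2, Rossi 1 — all ≤ 2.

2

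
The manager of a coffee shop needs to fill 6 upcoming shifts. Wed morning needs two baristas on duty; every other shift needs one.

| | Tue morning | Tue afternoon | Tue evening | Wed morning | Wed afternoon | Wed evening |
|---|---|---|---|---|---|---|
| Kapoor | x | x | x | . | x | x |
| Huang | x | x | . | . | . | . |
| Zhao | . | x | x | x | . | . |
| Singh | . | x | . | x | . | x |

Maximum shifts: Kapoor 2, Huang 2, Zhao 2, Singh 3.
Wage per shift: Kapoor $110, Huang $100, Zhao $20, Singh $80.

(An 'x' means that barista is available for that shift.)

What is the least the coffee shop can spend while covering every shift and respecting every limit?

Wed morning can only be covered by Zhao and Singh, so that assignment is forced.
Wed afternoon can only be covered by Kapoor, so that assignment is forced.
Picking the cheapest available barista for each shift independently would cost $430, but that ignores the shift limits.
An optimal schedule: Tue morning→Huang, Tue afternoon→Singh, Tue evening→Zhao, Wed morning→Zhao+Singh, Wed afternoon→Kapoor, Wed evening→Singh.
Total: 100 + 80 + 20 + 20 + 80 + 110 + 80 = $490.

$490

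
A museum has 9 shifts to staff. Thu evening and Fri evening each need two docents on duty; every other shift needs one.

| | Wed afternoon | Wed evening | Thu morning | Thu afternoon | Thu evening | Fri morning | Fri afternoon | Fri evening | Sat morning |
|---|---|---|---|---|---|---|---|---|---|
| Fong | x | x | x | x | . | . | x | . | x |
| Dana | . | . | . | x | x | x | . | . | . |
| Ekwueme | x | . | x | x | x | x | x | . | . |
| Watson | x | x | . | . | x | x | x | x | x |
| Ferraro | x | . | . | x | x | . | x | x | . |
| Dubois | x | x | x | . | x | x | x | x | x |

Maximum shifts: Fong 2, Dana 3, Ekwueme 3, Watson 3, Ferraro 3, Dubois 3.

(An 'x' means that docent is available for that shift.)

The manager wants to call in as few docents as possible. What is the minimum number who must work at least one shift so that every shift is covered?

4

11 slots to fill and no one can take more than 3, so at least ⌈11/3⌉ = 4 docents are needed.
Fong, Dana, Watson, and Ferraro alone can cover everything: Wed afternoon→Watson, Wed evening→Fong, Thu morning→Fong, Thu afternoon→Dana, Thu evening→Dana+Ferraro, Fri morning→Dana, Fri afternoon→Ferraro, Fri evening→Watson+Ferraro, Sat morning→Watson.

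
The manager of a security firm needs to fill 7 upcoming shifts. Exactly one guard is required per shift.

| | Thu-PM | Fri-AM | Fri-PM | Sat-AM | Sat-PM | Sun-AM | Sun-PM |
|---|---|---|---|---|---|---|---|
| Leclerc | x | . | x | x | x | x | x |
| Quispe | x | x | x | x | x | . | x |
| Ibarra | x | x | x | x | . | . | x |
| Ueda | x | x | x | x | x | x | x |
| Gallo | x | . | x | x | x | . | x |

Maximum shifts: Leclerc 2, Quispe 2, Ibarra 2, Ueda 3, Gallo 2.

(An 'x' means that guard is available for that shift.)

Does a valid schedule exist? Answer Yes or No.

Yes

One valid schedule: Thu-PM→Quispe, Fri-AM→Quispe, Fri-PM→Ibarra, Sat-AM→Ibarra, Sat-PM→Leclerc, Sun-AM→Leclerc, Sun-PM→Ueda.
Loads: Leclerc 2/2, Quispe 2/2, Ibarra 2/2, Ueda 1/3, Gallo 0/2 — all within limits.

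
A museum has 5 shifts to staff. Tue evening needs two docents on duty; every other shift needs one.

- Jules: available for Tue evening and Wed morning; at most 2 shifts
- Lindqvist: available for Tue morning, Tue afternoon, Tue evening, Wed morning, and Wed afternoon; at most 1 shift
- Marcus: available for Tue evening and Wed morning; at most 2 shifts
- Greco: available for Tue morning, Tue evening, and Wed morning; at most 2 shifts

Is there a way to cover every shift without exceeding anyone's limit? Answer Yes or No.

Total capacity is 7 and 6 slots are needed, so capacity alone doesn't rule it out.
Shifts {Tue afternoon, Wed afternoon} need 2 worker-slots in total, but the docents available for any of those shifts (Lindqvist) can supply at most 1 among them. So no valid schedule exists.

No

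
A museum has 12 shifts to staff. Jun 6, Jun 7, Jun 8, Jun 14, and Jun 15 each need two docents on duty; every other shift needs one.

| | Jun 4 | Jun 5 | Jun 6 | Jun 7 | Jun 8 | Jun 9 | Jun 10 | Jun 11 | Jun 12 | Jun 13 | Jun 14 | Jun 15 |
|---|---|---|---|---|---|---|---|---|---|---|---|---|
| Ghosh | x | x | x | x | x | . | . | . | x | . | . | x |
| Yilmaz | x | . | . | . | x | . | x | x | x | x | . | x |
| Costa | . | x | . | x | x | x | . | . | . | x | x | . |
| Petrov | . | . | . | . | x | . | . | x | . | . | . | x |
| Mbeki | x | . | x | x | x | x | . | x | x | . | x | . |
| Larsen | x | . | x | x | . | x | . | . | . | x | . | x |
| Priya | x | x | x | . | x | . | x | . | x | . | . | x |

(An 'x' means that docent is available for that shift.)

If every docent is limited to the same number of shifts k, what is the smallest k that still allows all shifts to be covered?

With 7 docents and 17 worker-slots to fill, someone must work at least ⌈17/7⌉ = 3 shifts, so k ≥ 3.
k = 3 works: Jun 4→Ghosh, Jun 5→Ghosh, Jun 6→Mbeki+Larsen, Jun 7→Costa+Mbeki, Jun 8→Petrov+Priya, Jun 9→Costa, Jun 10→Yilmaz, Jun 11→Yilmaz, Jun 12→Ghosh, Jun 13→Yilmaz, Jun 14→Costa+Mbeki, Jun 15→Petrov+Larsen.
Loads: Ghosh 3, Yilmaz 3, Costa 3, Petrov 2, Mbeki 3, Larsen 2, Priya 1 — all ≤ 3.

3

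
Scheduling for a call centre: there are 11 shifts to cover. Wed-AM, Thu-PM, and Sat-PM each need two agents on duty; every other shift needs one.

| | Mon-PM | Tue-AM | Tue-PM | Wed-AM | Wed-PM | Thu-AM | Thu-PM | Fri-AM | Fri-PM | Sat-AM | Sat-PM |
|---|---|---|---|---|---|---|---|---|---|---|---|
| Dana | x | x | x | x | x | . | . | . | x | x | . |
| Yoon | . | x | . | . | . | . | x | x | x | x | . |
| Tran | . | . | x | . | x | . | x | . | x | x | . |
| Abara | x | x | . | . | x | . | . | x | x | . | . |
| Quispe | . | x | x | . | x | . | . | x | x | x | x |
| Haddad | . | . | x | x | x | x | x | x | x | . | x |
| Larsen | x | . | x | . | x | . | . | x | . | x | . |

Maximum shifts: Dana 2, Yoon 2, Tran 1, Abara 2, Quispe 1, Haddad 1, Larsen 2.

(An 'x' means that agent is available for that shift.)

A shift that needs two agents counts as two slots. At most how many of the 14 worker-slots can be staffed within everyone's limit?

Total capacity across all agents is 2+2+1+2+1+1+2 = 11, and 14 slots are needed, so at most 11 can be filled.
An assignment achieving 11: Mon-PM→Dana, Tue-AM→Yoon, Tue-PM→Larsen, Wed-AM→Dana, Wed-PM→Abara, Thu-AM→Haddad, Thu-PM→Yoon+Tran, Fri-AM→Abara, Sat-AM→Larsen, Sat-PM→Quispe.
Loads: Dana 2/2, Yoon 2/2, Tran 1/1, Abara 2/2, Quispe 1/1, Haddad 1/1, Larsen 2/2.

11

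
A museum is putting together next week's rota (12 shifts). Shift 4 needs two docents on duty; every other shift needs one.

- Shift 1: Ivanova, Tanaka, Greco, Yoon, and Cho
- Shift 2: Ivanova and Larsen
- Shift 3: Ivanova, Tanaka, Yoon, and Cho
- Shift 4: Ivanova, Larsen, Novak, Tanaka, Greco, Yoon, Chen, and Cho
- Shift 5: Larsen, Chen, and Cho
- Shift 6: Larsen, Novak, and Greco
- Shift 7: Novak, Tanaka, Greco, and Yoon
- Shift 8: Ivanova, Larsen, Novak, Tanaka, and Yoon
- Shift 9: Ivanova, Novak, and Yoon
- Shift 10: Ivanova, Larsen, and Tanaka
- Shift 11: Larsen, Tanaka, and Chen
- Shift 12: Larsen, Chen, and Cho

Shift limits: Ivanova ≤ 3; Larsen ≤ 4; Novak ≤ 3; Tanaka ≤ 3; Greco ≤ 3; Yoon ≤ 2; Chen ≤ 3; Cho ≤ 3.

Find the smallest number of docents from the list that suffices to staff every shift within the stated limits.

4

13 slots to fill and no one can take more than 4, so at least ⌈13/4⌉ = 4 docents are needed.
Ivanova, Larsen, Novak, and Tanaka alone can cover everything: Shift 1→Ivanova, Shift 2→Ivanova, Shift 3→Ivanova, Shift 4→Novak+Tanaka, Shift 5→Larsen, Shift 6→Larsen, Shift 7→Novak, Shift 8→Tanaka, Shift 9→Novak, Shift 10→Tanaka, Shift 11→Larsen, Shift 12→Larsen.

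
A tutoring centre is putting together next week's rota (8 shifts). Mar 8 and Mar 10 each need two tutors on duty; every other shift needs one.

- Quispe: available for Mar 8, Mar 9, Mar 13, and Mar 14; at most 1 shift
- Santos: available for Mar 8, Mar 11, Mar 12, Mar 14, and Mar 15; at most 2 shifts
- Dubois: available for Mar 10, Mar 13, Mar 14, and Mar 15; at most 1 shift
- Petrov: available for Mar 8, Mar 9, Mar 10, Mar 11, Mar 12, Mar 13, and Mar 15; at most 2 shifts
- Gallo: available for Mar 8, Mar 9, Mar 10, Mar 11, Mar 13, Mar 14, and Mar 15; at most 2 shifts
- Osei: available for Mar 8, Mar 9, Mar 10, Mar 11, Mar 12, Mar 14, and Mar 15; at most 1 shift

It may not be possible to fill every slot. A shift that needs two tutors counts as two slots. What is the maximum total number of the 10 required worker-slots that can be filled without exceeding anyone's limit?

9

Total capacity across all tutors is 1+2+1+2+2+1 = 9, and 10 slots are needed, so at most 9 can be filled.
An assignment achieving 9: Mar 8→Gallo+Osei, Mar 9→Quispe, Mar 10→Dubois+Petrov, Mar 11→Santos, Mar 12→Santos, Mar 13→Petrov, Mar 14→Gallo.
Loads: Quispe 1/1, Santos 2/2, Dubois 1/1, Petrov 2/2, Gallo 2/2, Osei 1/1.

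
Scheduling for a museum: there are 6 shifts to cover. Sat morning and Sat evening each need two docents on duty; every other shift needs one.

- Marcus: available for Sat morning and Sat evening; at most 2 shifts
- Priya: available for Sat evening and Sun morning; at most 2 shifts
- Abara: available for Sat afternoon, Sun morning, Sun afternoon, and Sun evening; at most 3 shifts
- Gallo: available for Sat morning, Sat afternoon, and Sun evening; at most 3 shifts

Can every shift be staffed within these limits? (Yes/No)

Sat morning can only be covered by Marcus and Gallo, so that assignment is forced.
Sat evening can only be covered by Marcus and Priya, so that assignment is forced.
Sun afternoon can only be covered by Abara, so that assignment is forced.
One valid schedule: Sat morning→Marcus+Gallo, Sat afternoon→Abara, Sat evening→Marcus+Priya, Sun morning→Priya, Sun afternoon→Abara, Sun evening→Abara.
Loads: Marcus 2/2, Priya 2/2, Abara 3/3, Gallo 1/3 — all within limits.

Yes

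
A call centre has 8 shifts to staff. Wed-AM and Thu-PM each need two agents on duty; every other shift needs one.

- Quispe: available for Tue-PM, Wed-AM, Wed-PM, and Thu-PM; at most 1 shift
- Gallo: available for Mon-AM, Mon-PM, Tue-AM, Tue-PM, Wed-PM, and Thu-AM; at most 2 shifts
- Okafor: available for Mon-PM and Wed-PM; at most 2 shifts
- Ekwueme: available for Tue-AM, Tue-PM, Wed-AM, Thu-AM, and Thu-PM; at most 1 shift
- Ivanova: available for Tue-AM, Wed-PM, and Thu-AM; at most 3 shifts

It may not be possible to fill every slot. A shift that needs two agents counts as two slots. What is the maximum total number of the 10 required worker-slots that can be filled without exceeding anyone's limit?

Total capacity across all agents is 1+2+2+1+3 = 9, and 10 slots are needed, so at most 9 can be filled.
Shifts {Wed-AM, Thu-PM} need 4 slots but only Quispe and Ekwueme are available for them, supplying at most 2 — so at least 2 slots must go unfilled.
An assignment achieving 8: Mon-AM→Gallo, Mon-PM→Okafor, Tue-AM→Ivanova, Tue-PM→Gallo, Wed-AM→Quispe+Ekwueme, Wed-PM→Okafor, Thu-AM→Ivanova.
Loads: Quispe 1/1, Gallo 2/2, Okafor 2/2, Ekwueme 1/1, Ivanova 2/3.

8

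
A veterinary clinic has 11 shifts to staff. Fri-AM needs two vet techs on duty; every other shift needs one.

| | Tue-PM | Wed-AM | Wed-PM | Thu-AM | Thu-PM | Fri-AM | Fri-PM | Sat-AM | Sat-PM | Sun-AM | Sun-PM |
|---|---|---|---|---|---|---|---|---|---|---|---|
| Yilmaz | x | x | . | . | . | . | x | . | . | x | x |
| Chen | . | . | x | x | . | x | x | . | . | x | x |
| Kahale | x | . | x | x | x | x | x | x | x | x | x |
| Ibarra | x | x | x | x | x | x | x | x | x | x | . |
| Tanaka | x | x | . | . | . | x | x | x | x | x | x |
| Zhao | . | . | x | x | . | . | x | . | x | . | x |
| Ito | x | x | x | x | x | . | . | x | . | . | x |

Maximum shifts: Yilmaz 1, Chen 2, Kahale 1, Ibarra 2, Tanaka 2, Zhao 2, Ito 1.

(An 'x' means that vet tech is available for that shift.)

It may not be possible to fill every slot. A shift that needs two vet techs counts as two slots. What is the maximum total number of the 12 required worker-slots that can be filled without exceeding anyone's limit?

11

Total capacity across all vet techs is 1+2+1+2+2+2+1 = 11, and 12 slots are needed, so at most 11 can be filled.
An assignment achieving 11: Tue-PM→Tanaka, Wed-AM→Yilmaz, Wed-PM→Chen, Thu-AM→Zhao, Thu-PM→Kahale, Fri-AM→Chen+Ibarra, Fri-PM→Zhao, Sat-AM→Ibarra, Sat-PM→Tanaka, Sun-PM→Ito.
Loads: Yilmaz 1/1, Chen 2/2, Kahale 1/1, Ibarra 2/2, Tanaka 2/2, Zhao 2/2, Ito 1/1.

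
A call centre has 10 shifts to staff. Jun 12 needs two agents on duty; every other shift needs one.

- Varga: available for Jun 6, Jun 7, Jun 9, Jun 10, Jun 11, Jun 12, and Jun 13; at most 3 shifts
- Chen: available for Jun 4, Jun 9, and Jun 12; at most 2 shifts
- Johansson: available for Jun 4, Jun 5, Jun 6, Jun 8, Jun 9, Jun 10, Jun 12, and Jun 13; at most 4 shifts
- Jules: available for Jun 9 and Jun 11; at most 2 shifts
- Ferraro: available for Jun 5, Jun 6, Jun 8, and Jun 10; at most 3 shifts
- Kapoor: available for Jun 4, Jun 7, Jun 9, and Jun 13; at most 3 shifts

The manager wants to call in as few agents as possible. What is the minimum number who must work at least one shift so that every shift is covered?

11 slots to fill and no one can take more than 4, so at least ⌈11/4⌉ = 3 agents are needed.
Any 3 agents together have capacity at most 4+3+3 = 10 < 11 slots, so 3 can never suffice.
Varga, Chen, Johansson, and Jules alone can cover everything: Jun 4→Chen, Jun 5→Johansson, Jun 6→Varga, Jun 7→Varga, Jun 8→Johansson, Jun 9→Jules, Jun 10→Varga, Jun 11→Jules, Jun 12→Chen+Johansson, Jun 13→Johansson.

4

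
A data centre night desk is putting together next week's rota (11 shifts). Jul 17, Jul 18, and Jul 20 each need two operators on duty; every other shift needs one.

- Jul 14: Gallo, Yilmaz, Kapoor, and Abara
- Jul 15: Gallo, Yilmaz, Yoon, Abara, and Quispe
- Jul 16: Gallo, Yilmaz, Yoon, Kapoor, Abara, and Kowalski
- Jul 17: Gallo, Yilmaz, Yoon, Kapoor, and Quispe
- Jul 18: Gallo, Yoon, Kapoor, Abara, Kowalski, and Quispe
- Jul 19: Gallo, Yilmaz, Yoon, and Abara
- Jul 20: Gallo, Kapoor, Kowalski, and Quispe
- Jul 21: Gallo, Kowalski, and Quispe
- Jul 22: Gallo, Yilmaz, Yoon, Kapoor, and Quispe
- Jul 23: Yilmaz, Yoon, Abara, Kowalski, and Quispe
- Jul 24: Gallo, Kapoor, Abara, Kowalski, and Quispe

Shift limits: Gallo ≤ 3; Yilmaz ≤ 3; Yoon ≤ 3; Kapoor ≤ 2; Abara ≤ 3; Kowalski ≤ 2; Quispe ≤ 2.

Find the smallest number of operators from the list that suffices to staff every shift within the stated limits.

14 slots to fill and no one can take more than 3, so at least ⌈14/3⌉ = 5 operators are needed.
Gallo, Yilmaz, Yoon, Kapoor, and Abara alone can cover everything: Jul 14→Yilmaz, Jul 15→Yilmaz, Jul 16→Abara, Jul 17→Yoon+Kapoor, Jul 18→Yoon+Abara, Jul 19→Abara, Jul 20→Gallo+Kapoor, Jul 21→Gallo, Jul 22→Yoon, Jul 23→Yilmaz, Jul 24→Gallo.

5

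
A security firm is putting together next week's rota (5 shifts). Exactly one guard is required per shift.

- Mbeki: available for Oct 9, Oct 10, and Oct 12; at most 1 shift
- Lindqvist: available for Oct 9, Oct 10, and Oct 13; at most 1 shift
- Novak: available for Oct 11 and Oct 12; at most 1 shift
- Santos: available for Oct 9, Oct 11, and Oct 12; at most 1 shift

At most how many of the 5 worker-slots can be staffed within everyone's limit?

4

Total capacity across all guards is 1+1+1+1 = 4, and 5 slots are needed, so at most 4 can be filled.
An assignment achieving 4: Oct 9→Santos, Oct 10→Mbeki, Oct 11→Novak, Oct 13→Lindqvist.
Loads: Mbeki 1/1, Lindqvist 1/1, Novak 1/1, Santos 1/1.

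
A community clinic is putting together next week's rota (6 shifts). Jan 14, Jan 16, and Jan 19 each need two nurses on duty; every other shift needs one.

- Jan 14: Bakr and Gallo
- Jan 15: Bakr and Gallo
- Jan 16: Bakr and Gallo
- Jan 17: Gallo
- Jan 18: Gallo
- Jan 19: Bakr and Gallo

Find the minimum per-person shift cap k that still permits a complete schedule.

With 2 nurses and 9 worker-slots to fill, someone must work at least ⌈9/2⌉ = 5 shifts, so k ≥ 5.
k = 5 works: Jan 14→Bakr+Gallo, Jan 15→Bakr, Jan 16→Bakr+Gallo, Jan 17→Gallo, Jan 18→Gallo, Jan 19→Bakr+Gallo.
Loads: Bakr 4, Gallo 5 — all ≤ 5.

5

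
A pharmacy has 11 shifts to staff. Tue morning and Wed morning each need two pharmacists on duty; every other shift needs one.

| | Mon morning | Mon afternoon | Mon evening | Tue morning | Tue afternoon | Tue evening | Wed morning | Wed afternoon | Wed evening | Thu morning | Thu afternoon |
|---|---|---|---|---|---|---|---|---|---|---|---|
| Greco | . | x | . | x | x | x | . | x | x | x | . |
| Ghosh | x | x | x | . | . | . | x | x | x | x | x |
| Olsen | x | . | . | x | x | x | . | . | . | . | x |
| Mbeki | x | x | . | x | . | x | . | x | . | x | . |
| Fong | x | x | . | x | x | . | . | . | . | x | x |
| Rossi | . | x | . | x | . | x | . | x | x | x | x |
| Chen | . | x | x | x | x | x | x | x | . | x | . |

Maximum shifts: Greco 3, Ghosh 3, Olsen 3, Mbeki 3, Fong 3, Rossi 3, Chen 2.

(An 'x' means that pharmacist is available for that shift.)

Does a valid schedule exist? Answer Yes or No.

Wed morning can only be covered by Ghosh and Chen, so that assignment is forced.
One valid schedule: Mon morning→Ghosh, Mon afternoon→Mbeki, Mon evening→Ghosh, Tue morning→Olsen+Fong, Tue afternoon→Greco, Tue evening→Greco, Wed morning→Ghosh+Chen, Wed afternoon→Mbeki, Wed evening→Greco, Thu morning→Mbeki, Thu afternoon→Olsen.
Loads: Greco 3/3, Ghosh 3/3, Olsen 2/3, Mbeki 3/3, Fong 1/3, Rossi 0/3, Chen 1/2 — all within limits.

Yes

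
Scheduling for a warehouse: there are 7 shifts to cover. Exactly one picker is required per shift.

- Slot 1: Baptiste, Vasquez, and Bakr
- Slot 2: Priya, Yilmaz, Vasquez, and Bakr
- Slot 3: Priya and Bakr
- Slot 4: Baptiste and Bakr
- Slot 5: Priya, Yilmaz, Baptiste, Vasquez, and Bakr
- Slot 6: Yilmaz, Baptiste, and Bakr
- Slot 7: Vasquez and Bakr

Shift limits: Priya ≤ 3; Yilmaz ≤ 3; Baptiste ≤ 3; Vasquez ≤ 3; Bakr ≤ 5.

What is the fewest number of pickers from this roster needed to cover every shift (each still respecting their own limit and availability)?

2

7 slots to fill and no one can take more than 5, so at least ⌈7/5⌉ = 2 pickers are needed.
Priya and Bakr alone can cover everything: Slot 1→Bakr, Slot 2→Priya, Slot 3→Priya, Slot 4→Bakr, Slot 5→Priya, Slot 6→Bakr, Slot 7→Bakr.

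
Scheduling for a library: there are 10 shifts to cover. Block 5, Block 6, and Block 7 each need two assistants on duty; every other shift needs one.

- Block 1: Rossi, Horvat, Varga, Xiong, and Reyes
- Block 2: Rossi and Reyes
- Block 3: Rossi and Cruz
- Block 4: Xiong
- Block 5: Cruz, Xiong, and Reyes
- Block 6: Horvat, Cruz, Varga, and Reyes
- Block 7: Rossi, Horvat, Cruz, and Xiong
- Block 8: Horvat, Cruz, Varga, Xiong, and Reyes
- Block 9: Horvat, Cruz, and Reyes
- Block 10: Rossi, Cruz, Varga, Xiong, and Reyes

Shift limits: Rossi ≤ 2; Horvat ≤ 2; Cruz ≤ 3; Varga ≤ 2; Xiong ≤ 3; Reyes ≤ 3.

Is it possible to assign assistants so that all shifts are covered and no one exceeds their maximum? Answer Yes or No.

Block 4 can only be covered by Xiong, so that assignment is forced.
One valid schedule: Block 1→Horvat, Block 2→Rossi, Block 3→Rossi, Block 4→Xiong, Block 5→Cruz+Xiong, Block 6→Varga+Reyes, Block 7→Cruz+Xiong, Block 8→Cruz, Block 9→Horvat, Block 10→Varga.
Loads: Rossi 2/2, Horvat 2/2, Cruz 3/3, Varga 2/2, Xiong 3/3, Reyes 1/3 — all within limits.

Yes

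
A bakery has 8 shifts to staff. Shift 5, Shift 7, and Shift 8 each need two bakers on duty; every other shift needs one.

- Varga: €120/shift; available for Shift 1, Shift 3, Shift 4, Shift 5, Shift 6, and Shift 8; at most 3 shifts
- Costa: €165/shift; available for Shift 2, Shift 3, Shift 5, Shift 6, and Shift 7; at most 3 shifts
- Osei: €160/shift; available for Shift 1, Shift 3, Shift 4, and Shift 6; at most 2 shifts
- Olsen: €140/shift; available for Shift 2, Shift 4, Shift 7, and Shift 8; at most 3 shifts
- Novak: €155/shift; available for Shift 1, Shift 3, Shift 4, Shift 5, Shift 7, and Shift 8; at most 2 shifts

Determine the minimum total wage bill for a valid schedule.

€1575

Picking the cheapest available baker for each shift independently would cost €1450, but that ignores the shift limits.
An optimal schedule: Shift 1→Varga, Shift 2→Olsen, Shift 3→Osei, Shift 4→Osei, Shift 5→Varga+Novak, Shift 6→Varga, Shift 7→Olsen+Costa, Shift 8→Olsen+Novak.
Total: 120 + 140 + 160 + 160 + 120 + 155 + 120 + 140 + 165 + 140 + 155 = €1575.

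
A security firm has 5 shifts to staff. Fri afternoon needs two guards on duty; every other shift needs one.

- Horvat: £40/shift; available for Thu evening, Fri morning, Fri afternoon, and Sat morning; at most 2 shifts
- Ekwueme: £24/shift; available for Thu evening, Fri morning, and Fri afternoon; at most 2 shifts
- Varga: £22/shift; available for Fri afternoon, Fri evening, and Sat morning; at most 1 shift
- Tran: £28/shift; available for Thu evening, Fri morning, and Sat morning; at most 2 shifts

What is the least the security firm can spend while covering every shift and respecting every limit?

£166

Fri evening can only be covered by Varga, so that assignment is forced.
Picking the cheapest available guard for each shift independently would cost £138, but that ignores the shift limits.
An optimal schedule: Thu evening→Ekwueme, Fri morning→Tran, Fri afternoon→Ekwueme+Horvat, Fri evening→Varga, Sat morning→Tran.
Total: 24 + 28 + 24 + 40 + 22 + 28 = £166.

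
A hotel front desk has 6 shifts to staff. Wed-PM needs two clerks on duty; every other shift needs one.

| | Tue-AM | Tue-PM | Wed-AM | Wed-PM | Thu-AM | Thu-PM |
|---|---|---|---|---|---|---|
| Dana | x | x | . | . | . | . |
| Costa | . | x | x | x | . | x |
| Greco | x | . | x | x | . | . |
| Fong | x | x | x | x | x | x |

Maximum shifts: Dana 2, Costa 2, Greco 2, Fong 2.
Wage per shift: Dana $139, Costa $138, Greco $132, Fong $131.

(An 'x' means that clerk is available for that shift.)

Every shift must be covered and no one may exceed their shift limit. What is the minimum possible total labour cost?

$941

Thu-AM can only be covered by Fong, so that assignment is forced.
Picking the cheapest available clerk for each shift independently would cost $918, but that ignores the shift limits.
An optimal schedule: Tue-AM→Greco, Tue-PM→Dana, Wed-AM→Costa, Wed-PM→Greco+Costa, Thu-AM→Fong, Thu-PM→Fong.
Total: 132 + 139 + 138 + 132 + 138 + 131 + 131 = $941.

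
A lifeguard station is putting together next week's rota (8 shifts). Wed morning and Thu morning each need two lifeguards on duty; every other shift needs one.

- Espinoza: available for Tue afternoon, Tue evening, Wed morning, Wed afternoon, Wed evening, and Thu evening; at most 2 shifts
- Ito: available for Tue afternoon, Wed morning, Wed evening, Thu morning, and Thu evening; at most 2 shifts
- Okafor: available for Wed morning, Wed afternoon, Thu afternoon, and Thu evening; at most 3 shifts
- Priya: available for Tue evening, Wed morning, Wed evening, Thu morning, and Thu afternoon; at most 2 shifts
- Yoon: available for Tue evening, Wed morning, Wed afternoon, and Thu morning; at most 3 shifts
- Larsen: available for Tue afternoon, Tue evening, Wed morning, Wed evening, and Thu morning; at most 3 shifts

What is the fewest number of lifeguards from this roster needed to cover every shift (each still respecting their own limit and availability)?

4

10 slots to fill and no one can take more than 3, so at least ⌈10/3⌉ = 4 lifeguards are needed.
Espinoza, Ito, Okafor, and Yoon alone can cover everything: Tue afternoon→Espinoza, Tue evening→Espinoza, Wed morning→Okafor+Yoon, Wed afternoon→Yoon, Wed evening→Ito, Thu morning→Ito+Yoon, Thu afternoon→Okafor, Thu evening→Okafor.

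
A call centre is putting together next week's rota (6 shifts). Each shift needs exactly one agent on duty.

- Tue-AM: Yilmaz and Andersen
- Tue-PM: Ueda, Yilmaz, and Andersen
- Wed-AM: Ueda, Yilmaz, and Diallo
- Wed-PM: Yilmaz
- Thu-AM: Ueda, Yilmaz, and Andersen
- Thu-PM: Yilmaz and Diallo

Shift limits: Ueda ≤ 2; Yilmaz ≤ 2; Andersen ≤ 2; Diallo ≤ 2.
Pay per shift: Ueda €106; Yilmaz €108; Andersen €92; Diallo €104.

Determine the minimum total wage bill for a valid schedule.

€606

Wed-PM can only be covered by Yilmaz, so that assignment is forced.
Picking the cheapest available agent for each shift independently would cost €592, but that ignores the shift limits.
An optimal schedule: Tue-AM→Andersen, Tue-PM→Andersen, Wed-AM→Diallo, Wed-PM→Yilmaz, Thu-AM→Ueda, Thu-PM→Diallo.
Total: 92 + 92 + 104 + 108 + 106 + 104 = €606.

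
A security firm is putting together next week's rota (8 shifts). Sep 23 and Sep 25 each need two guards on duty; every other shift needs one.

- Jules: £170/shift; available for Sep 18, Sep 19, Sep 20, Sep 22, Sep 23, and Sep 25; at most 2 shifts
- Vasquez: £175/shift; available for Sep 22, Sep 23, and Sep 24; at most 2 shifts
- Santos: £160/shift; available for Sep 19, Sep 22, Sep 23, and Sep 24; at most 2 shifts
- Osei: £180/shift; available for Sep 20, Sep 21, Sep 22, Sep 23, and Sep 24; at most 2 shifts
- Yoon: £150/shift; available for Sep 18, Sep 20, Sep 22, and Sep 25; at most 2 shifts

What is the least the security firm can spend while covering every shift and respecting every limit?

£1670

Sep 21 can only be covered by Osei, so that assignment is forced.
Sep 25 can only be covered by Jules and Yoon, so that assignment is forced.
Picking the cheapest available guard for each shift independently would cost £1600, but that ignores the shift limits.
An optimal schedule: Sep 18→Jules, Sep 19→Santos, Sep 20→Osei, Sep 21→Osei, Sep 22→Yoon, Sep 23→Vasquez+Santos, Sep 24→Vasquez, Sep 25→Jules+Yoon.
Total: 170 + 160 + 180 + 180 + 150 + 175 + 160 + 175 + 170 + 150 = £1670.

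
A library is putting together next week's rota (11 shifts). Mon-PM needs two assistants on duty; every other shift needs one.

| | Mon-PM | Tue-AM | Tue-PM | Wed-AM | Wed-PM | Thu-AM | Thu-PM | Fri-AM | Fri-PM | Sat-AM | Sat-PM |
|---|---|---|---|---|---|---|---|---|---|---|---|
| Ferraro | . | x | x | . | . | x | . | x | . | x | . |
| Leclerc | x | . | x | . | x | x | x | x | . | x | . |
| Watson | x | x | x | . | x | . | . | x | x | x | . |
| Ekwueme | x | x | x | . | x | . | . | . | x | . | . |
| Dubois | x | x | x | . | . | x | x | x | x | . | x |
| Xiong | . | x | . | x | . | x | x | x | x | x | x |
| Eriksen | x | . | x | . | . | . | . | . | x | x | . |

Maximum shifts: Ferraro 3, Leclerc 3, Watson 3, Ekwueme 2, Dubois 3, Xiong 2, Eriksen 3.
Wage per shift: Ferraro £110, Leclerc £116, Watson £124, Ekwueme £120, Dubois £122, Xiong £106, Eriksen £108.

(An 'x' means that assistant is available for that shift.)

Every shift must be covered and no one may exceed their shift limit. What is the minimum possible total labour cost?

Wed-AM can only be covered by Xiong, so that assignment is forced.
Picking the cheapest available assistant for each shift independently would cost £1296, but that ignores the shift limits.
An optimal schedule: Mon-PM→Leclerc+Ekwueme, Tue-AM→Ferraro, Tue-PM→Eriksen, Wed-AM→Xiong, Wed-PM→Leclerc, Thu-AM→Ferraro, Thu-PM→Leclerc, Fri-AM→Ferraro, Fri-PM→Eriksen, Sat-AM→Eriksen, Sat-PM→Xiong.
Total: 116 + 120 + 110 + 108 + 106 + 116 + 110 + 116 + 110 + 108 + 108 + 106 = £1334.

£1334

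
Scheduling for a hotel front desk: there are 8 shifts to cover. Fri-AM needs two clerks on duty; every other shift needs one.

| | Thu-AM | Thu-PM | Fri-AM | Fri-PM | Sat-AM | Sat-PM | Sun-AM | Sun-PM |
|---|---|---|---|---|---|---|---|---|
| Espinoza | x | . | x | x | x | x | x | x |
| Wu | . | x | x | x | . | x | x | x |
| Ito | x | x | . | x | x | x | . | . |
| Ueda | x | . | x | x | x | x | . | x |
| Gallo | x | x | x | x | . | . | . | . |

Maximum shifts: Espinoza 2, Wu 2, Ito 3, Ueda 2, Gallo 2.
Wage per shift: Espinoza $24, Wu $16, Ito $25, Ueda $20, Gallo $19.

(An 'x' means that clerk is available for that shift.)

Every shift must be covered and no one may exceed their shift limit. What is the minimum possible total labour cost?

$183

Picking the cheapest available clerk for each shift independently would cost $154, but that ignores the shift limits.
An optimal schedule: Thu-AM→Gallo, Thu-PM→Wu, Fri-AM→Gallo+Espinoza, Fri-PM→Ito, Sat-AM→Ueda, Sat-PM→Espinoza, Sun-AM→Wu, Sun-PM→Ueda.
Total: 19 + 16 + 19 + 24 + 25 + 20 + 24 + 16 + 20 = $183.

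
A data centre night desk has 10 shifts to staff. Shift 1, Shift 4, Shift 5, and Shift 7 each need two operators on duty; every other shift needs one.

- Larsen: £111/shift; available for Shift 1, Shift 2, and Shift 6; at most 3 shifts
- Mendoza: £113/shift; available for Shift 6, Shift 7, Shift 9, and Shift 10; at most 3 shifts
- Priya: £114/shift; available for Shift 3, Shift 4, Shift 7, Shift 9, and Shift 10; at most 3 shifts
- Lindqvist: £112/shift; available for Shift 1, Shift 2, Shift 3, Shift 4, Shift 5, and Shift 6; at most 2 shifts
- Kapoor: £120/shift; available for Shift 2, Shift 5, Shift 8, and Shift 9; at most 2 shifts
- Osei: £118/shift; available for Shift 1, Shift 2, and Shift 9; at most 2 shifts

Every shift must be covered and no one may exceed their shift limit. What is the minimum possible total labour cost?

£1596

Shift 4 can only be covered by Priya and Lindqvist, so that assignment is forced.
Shift 5 can only be covered by Lindqvist and Kapoor, so that assignment is forced.
Shift 7 can only be covered by Mendoza and Priya, so that assignment is forced.
Picking the cheapest available operator for each shift independently would cost £1588, but that ignores the shift limits.
An optimal schedule: Shift 1→Larsen+Osei, Shift 2→Larsen, Shift 3→Priya, Shift 4→Priya+Lindqvist, Shift 5→Lindqvist+Kapoor, Shift 6→Larsen, Shift 7→Mendoza+Priya, Shift 8→Kapoor, Shift 9→Mendoza, Shift 10→Mendoza.
Total: 111 + 118 + 111 + 114 + 114 + 112 + 112 + 120 + 111 + 113 + 114 + 120 + 113 + 113 = £1596.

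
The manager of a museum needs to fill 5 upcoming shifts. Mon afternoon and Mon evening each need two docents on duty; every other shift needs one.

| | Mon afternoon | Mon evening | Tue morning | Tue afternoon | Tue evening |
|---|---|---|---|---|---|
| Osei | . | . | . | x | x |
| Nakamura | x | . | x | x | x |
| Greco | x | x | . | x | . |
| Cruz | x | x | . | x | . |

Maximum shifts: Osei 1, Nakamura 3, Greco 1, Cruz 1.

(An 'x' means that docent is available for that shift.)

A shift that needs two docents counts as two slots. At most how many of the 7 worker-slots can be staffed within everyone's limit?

6

Total capacity across all docents is 1+3+1+1 = 6, and 7 slots are needed, so at most 6 can be filled.
An assignment achieving 6: Mon afternoon→Nakamura, Mon evening→Greco+Cruz, Tue morning→Nakamura, Tue afternoon→Nakamura, Tue evening→Osei.
Loads: Osei 1/1, Nakamura 3/3, Greco 1/1, Cruz 1/1.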